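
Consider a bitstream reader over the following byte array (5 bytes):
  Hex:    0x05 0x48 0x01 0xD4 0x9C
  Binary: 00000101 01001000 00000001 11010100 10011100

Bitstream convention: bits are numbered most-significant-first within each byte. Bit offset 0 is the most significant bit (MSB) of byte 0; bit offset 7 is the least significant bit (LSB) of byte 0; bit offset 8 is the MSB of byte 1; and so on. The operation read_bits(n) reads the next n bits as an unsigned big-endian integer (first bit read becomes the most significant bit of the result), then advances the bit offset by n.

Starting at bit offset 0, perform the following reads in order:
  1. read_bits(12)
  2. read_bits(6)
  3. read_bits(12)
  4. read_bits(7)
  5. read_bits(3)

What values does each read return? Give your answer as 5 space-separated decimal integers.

Answer: 84 32 117 19 4

Derivation:
Read 1: bits[0:12] width=12 -> value=84 (bin 000001010100); offset now 12 = byte 1 bit 4; 28 bits remain
Read 2: bits[12:18] width=6 -> value=32 (bin 100000); offset now 18 = byte 2 bit 2; 22 bits remain
Read 3: bits[18:30] width=12 -> value=117 (bin 000001110101); offset now 30 = byte 3 bit 6; 10 bits remain
Read 4: bits[30:37] width=7 -> value=19 (bin 0010011); offset now 37 = byte 4 bit 5; 3 bits remain
Read 5: bits[37:40] width=3 -> value=4 (bin 100); offset now 40 = byte 5 bit 0; 0 bits remain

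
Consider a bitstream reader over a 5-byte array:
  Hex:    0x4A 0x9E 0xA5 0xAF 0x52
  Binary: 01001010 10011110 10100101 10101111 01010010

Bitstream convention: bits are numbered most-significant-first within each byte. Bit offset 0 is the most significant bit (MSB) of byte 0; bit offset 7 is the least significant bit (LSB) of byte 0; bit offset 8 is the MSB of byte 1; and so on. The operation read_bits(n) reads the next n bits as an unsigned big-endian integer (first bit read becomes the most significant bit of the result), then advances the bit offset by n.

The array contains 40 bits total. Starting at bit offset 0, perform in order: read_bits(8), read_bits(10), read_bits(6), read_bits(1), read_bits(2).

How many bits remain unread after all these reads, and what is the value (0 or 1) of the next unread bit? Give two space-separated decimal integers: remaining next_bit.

Answer: 13 0

Derivation:
Read 1: bits[0:8] width=8 -> value=74 (bin 01001010); offset now 8 = byte 1 bit 0; 32 bits remain
Read 2: bits[8:18] width=10 -> value=634 (bin 1001111010); offset now 18 = byte 2 bit 2; 22 bits remain
Read 3: bits[18:24] width=6 -> value=37 (bin 100101); offset now 24 = byte 3 bit 0; 16 bits remain
Read 4: bits[24:25] width=1 -> value=1 (bin 1); offset now 25 = byte 3 bit 1; 15 bits remain
Read 5: bits[25:27] width=2 -> value=1 (bin 01); offset now 27 = byte 3 bit 3; 13 bits remain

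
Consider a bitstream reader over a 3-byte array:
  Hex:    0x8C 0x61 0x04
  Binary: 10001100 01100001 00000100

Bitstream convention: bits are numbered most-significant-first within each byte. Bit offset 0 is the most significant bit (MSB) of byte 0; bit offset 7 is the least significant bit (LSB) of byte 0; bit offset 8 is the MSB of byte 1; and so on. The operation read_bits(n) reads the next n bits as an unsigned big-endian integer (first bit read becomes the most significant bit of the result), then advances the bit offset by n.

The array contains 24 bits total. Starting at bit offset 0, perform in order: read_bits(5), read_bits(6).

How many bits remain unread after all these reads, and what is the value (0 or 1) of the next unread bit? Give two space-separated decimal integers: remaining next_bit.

Answer: 13 0

Derivation:
Read 1: bits[0:5] width=5 -> value=17 (bin 10001); offset now 5 = byte 0 bit 5; 19 bits remain
Read 2: bits[5:11] width=6 -> value=35 (bin 100011); offset now 11 = byte 1 bit 3; 13 bits remain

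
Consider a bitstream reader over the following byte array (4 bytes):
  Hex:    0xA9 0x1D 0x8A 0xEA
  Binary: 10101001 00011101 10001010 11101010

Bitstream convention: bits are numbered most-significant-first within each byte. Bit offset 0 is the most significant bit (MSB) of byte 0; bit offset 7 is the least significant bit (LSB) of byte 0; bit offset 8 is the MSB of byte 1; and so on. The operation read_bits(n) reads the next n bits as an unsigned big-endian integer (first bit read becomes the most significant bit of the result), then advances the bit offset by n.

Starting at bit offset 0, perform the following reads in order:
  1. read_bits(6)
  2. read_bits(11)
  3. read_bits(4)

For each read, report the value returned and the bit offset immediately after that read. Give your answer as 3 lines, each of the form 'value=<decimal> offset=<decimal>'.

Answer: value=42 offset=6
value=571 offset=17
value=1 offset=21

Derivation:
Read 1: bits[0:6] width=6 -> value=42 (bin 101010); offset now 6 = byte 0 bit 6; 26 bits remain
Read 2: bits[6:17] width=11 -> value=571 (bin 01000111011); offset now 17 = byte 2 bit 1; 15 bits remain
Read 3: bits[17:21] width=4 -> value=1 (bin 0001); offset now 21 = byte 2 bit 5; 11 bits remain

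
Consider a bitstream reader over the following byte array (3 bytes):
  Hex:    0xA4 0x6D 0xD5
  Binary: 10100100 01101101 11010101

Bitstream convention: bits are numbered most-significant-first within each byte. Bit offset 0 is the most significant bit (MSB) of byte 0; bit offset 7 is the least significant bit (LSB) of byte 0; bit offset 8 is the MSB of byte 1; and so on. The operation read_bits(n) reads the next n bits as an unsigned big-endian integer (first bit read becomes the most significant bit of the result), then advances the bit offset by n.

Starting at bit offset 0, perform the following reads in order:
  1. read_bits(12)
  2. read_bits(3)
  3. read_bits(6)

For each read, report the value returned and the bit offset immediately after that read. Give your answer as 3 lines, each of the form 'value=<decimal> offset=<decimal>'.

Read 1: bits[0:12] width=12 -> value=2630 (bin 101001000110); offset now 12 = byte 1 bit 4; 12 bits remain
Read 2: bits[12:15] width=3 -> value=6 (bin 110); offset now 15 = byte 1 bit 7; 9 bits remain
Read 3: bits[15:21] width=6 -> value=58 (bin 111010); offset now 21 = byte 2 bit 5; 3 bits remain

Answer: value=2630 offset=12
value=6 offset=15
value=58 offset=21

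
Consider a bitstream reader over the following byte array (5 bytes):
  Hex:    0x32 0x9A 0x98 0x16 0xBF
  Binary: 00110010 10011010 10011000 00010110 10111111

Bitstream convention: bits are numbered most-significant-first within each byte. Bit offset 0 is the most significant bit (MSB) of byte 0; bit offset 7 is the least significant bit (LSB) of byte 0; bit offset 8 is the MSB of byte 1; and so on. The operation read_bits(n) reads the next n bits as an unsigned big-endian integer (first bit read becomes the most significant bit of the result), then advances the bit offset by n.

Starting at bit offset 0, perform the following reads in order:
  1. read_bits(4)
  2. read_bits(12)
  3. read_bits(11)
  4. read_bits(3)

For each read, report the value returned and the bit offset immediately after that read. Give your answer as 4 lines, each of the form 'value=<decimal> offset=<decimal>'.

Answer: value=3 offset=4
value=666 offset=16
value=1216 offset=27
value=5 offset=30

Derivation:
Read 1: bits[0:4] width=4 -> value=3 (bin 0011); offset now 4 = byte 0 bit 4; 36 bits remain
Read 2: bits[4:16] width=12 -> value=666 (bin 001010011010); offset now 16 = byte 2 bit 0; 24 bits remain
Read 3: bits[16:27] width=11 -> value=1216 (bin 10011000000); offset now 27 = byte 3 bit 3; 13 bits remain
Read 4: bits[27:30] width=3 -> value=5 (bin 101); offset now 30 = byte 3 bit 6; 10 bits remain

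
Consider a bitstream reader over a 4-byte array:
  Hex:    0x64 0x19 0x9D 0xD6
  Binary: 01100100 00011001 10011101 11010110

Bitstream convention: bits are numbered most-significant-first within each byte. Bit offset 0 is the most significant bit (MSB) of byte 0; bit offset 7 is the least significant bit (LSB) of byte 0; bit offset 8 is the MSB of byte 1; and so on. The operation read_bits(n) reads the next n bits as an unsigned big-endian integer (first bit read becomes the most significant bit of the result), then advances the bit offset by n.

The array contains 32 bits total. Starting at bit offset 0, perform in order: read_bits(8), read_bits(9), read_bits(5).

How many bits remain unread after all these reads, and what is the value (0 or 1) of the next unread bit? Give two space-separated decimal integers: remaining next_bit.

Read 1: bits[0:8] width=8 -> value=100 (bin 01100100); offset now 8 = byte 1 bit 0; 24 bits remain
Read 2: bits[8:17] width=9 -> value=51 (bin 000110011); offset now 17 = byte 2 bit 1; 15 bits remain
Read 3: bits[17:22] width=5 -> value=7 (bin 00111); offset now 22 = byte 2 bit 6; 10 bits remain

Answer: 10 0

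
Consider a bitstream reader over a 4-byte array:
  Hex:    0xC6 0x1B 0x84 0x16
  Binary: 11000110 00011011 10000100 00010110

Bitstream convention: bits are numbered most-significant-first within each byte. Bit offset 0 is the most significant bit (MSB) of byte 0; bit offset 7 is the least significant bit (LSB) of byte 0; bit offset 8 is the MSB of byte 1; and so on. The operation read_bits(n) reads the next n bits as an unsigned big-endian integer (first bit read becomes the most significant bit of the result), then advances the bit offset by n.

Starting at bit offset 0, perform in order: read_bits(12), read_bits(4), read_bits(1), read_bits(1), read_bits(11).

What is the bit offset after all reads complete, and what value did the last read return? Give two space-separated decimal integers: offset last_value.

Read 1: bits[0:12] width=12 -> value=3169 (bin 110001100001); offset now 12 = byte 1 bit 4; 20 bits remain
Read 2: bits[12:16] width=4 -> value=11 (bin 1011); offset now 16 = byte 2 bit 0; 16 bits remain
Read 3: bits[16:17] width=1 -> value=1 (bin 1); offset now 17 = byte 2 bit 1; 15 bits remain
Read 4: bits[17:18] width=1 -> value=0 (bin 0); offset now 18 = byte 2 bit 2; 14 bits remain
Read 5: bits[18:29] width=11 -> value=130 (bin 00010000010); offset now 29 = byte 3 bit 5; 3 bits remain

Answer: 29 130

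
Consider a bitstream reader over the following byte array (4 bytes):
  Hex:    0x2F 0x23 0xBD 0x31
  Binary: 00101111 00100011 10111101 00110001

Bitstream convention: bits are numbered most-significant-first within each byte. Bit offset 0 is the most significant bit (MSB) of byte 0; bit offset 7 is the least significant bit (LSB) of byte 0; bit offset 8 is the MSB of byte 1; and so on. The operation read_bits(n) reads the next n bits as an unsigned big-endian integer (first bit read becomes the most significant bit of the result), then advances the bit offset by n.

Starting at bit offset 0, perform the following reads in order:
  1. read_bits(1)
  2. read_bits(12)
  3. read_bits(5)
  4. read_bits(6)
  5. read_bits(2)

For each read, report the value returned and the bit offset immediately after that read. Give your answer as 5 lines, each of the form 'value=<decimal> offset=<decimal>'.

Answer: value=0 offset=1
value=1508 offset=13
value=14 offset=18
value=61 offset=24
value=0 offset=26

Derivation:
Read 1: bits[0:1] width=1 -> value=0 (bin 0); offset now 1 = byte 0 bit 1; 31 bits remain
Read 2: bits[1:13] width=12 -> value=1508 (bin 010111100100); offset now 13 = byte 1 bit 5; 19 bits remain
Read 3: bits[13:18] width=5 -> value=14 (bin 01110); offset now 18 = byte 2 bit 2; 14 bits remain
Read 4: bits[18:24] width=6 -> value=61 (bin 111101); offset now 24 = byte 3 bit 0; 8 bits remain
Read 5: bits[24:26] width=2 -> value=0 (bin 00); offset now 26 = byte 3 bit 2; 6 bits remain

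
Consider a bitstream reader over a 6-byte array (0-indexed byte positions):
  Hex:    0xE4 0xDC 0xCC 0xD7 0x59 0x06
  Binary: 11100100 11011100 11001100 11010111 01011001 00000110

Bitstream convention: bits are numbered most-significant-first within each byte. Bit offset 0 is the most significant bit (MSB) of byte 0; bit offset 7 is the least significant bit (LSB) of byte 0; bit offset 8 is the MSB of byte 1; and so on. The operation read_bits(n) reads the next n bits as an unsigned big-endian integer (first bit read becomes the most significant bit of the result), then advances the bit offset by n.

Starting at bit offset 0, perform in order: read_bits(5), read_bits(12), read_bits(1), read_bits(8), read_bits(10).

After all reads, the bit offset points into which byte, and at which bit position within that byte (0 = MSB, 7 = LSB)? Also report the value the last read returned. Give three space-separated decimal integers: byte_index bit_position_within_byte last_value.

Read 1: bits[0:5] width=5 -> value=28 (bin 11100); offset now 5 = byte 0 bit 5; 43 bits remain
Read 2: bits[5:17] width=12 -> value=2489 (bin 100110111001); offset now 17 = byte 2 bit 1; 31 bits remain
Read 3: bits[17:18] width=1 -> value=1 (bin 1); offset now 18 = byte 2 bit 2; 30 bits remain
Read 4: bits[18:26] width=8 -> value=51 (bin 00110011); offset now 26 = byte 3 bit 2; 22 bits remain
Read 5: bits[26:36] width=10 -> value=373 (bin 0101110101); offset now 36 = byte 4 bit 4; 12 bits remain

Answer: 4 4 373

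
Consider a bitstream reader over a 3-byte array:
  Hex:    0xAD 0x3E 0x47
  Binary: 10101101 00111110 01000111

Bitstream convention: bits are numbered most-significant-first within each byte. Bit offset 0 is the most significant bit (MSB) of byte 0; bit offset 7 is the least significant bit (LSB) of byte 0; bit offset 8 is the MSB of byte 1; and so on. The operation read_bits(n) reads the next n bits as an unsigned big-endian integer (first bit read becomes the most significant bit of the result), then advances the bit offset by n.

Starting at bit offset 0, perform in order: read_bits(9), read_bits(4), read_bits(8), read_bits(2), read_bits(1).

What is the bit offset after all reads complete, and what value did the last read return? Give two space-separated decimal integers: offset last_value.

Read 1: bits[0:9] width=9 -> value=346 (bin 101011010); offset now 9 = byte 1 bit 1; 15 bits remain
Read 2: bits[9:13] width=4 -> value=7 (bin 0111); offset now 13 = byte 1 bit 5; 11 bits remain
Read 3: bits[13:21] width=8 -> value=200 (bin 11001000); offset now 21 = byte 2 bit 5; 3 bits remain
Read 4: bits[21:23] width=2 -> value=3 (bin 11); offset now 23 = byte 2 bit 7; 1 bits remain
Read 5: bits[23:24] width=1 -> value=1 (bin 1); offset now 24 = byte 3 bit 0; 0 bits remain

Answer: 24 1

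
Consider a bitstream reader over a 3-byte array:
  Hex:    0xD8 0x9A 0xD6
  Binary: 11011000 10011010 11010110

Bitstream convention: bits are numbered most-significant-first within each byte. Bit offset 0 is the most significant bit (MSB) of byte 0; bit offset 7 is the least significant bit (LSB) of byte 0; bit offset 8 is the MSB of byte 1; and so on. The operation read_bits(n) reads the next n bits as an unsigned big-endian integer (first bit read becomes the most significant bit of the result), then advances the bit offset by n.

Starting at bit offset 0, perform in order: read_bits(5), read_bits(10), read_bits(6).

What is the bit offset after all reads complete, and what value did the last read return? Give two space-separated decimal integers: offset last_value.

Answer: 21 26

Derivation:
Read 1: bits[0:5] width=5 -> value=27 (bin 11011); offset now 5 = byte 0 bit 5; 19 bits remain
Read 2: bits[5:15] width=10 -> value=77 (bin 0001001101); offset now 15 = byte 1 bit 7; 9 bits remain
Read 3: bits[15:21] width=6 -> value=26 (bin 011010); offset now 21 = byte 2 bit 5; 3 bits remain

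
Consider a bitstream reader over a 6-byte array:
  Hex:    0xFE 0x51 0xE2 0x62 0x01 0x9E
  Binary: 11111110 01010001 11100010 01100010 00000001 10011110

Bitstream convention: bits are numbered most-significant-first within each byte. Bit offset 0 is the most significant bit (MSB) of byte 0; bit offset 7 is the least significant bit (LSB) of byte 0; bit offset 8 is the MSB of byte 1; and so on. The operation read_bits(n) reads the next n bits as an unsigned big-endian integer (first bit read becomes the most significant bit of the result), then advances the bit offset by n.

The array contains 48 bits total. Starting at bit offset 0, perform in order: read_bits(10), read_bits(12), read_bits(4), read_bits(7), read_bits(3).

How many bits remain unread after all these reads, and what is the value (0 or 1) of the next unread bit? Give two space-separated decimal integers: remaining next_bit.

Read 1: bits[0:10] width=10 -> value=1017 (bin 1111111001); offset now 10 = byte 1 bit 2; 38 bits remain
Read 2: bits[10:22] width=12 -> value=1144 (bin 010001111000); offset now 22 = byte 2 bit 6; 26 bits remain
Read 3: bits[22:26] width=4 -> value=9 (bin 1001); offset now 26 = byte 3 bit 2; 22 bits remain
Read 4: bits[26:33] width=7 -> value=68 (bin 1000100); offset now 33 = byte 4 bit 1; 15 bits remain
Read 5: bits[33:36] width=3 -> value=0 (bin 000); offset now 36 = byte 4 bit 4; 12 bits remain

Answer: 12 0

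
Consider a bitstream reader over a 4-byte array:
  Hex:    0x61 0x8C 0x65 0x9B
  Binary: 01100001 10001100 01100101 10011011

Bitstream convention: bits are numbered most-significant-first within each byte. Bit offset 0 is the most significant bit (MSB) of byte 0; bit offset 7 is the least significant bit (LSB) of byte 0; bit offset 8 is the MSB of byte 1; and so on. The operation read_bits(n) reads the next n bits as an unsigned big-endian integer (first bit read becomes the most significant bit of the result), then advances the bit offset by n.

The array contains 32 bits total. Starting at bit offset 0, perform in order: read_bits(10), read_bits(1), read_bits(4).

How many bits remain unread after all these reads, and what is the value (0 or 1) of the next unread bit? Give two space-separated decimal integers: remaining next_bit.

Answer: 17 0

Derivation:
Read 1: bits[0:10] width=10 -> value=390 (bin 0110000110); offset now 10 = byte 1 bit 2; 22 bits remain
Read 2: bits[10:11] width=1 -> value=0 (bin 0); offset now 11 = byte 1 bit 3; 21 bits remain
Read 3: bits[11:15] width=4 -> value=6 (bin 0110); offset now 15 = byte 1 bit 7; 17 bits remain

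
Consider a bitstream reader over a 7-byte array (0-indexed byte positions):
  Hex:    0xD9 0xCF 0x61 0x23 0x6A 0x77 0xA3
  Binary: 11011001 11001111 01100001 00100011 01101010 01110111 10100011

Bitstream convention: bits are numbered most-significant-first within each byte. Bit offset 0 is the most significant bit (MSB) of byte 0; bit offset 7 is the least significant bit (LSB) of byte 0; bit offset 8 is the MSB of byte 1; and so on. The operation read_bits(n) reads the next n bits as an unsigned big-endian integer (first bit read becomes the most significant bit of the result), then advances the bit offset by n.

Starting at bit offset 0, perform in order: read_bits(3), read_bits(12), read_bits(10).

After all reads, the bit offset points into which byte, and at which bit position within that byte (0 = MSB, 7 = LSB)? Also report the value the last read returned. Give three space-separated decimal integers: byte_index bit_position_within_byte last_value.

Read 1: bits[0:3] width=3 -> value=6 (bin 110); offset now 3 = byte 0 bit 3; 53 bits remain
Read 2: bits[3:15] width=12 -> value=3303 (bin 110011100111); offset now 15 = byte 1 bit 7; 41 bits remain
Read 3: bits[15:25] width=10 -> value=706 (bin 1011000010); offset now 25 = byte 3 bit 1; 31 bits remain

Answer: 3 1 706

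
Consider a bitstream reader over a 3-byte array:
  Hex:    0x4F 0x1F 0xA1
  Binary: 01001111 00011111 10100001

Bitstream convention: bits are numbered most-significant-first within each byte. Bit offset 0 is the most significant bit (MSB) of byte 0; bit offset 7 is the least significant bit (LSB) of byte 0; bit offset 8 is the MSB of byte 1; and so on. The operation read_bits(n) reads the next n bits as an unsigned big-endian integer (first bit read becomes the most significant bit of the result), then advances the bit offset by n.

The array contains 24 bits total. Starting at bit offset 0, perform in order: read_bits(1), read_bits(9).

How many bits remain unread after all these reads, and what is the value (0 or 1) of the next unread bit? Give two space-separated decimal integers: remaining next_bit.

Answer: 14 0

Derivation:
Read 1: bits[0:1] width=1 -> value=0 (bin 0); offset now 1 = byte 0 bit 1; 23 bits remain
Read 2: bits[1:10] width=9 -> value=316 (bin 100111100); offset now 10 = byte 1 bit 2; 14 bits remain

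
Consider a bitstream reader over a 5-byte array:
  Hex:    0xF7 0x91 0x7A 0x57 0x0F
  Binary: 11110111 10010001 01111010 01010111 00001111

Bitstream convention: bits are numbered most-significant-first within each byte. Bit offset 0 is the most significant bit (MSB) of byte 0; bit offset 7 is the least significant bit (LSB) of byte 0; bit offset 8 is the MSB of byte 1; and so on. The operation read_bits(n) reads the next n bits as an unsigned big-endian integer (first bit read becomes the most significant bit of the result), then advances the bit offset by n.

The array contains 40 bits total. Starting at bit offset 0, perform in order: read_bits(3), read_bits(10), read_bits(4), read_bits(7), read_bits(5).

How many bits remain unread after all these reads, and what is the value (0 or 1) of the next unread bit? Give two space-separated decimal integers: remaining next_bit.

Read 1: bits[0:3] width=3 -> value=7 (bin 111); offset now 3 = byte 0 bit 3; 37 bits remain
Read 2: bits[3:13] width=10 -> value=754 (bin 1011110010); offset now 13 = byte 1 bit 5; 27 bits remain
Read 3: bits[13:17] width=4 -> value=2 (bin 0010); offset now 17 = byte 2 bit 1; 23 bits remain
Read 4: bits[17:24] width=7 -> value=122 (bin 1111010); offset now 24 = byte 3 bit 0; 16 bits remain
Read 5: bits[24:29] width=5 -> value=10 (bin 01010); offset now 29 = byte 3 bit 5; 11 bits remain

Answer: 11 1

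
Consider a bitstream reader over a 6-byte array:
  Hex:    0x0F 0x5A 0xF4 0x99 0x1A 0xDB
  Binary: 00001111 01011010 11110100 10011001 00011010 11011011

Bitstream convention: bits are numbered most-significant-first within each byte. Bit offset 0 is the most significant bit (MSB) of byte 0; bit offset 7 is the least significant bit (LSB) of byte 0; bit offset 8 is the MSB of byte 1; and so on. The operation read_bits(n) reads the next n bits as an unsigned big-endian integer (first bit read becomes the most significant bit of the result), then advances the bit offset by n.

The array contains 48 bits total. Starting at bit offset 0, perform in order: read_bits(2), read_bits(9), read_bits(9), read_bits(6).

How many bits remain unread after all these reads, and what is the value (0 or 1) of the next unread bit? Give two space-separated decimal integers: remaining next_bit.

Read 1: bits[0:2] width=2 -> value=0 (bin 00); offset now 2 = byte 0 bit 2; 46 bits remain
Read 2: bits[2:11] width=9 -> value=122 (bin 001111010); offset now 11 = byte 1 bit 3; 37 bits remain
Read 3: bits[11:20] width=9 -> value=431 (bin 110101111); offset now 20 = byte 2 bit 4; 28 bits remain
Read 4: bits[20:26] width=6 -> value=18 (bin 010010); offset now 26 = byte 3 bit 2; 22 bits remain

Answer: 22 0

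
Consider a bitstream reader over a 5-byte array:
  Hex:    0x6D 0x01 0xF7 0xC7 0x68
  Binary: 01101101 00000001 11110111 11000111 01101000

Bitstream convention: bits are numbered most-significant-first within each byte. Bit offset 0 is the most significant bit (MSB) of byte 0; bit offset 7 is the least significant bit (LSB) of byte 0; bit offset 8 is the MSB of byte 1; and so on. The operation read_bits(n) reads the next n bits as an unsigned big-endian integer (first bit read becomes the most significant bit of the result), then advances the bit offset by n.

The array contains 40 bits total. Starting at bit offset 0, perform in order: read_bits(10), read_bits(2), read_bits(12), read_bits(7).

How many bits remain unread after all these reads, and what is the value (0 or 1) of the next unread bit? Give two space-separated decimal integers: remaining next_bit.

Answer: 9 1

Derivation:
Read 1: bits[0:10] width=10 -> value=436 (bin 0110110100); offset now 10 = byte 1 bit 2; 30 bits remain
Read 2: bits[10:12] width=2 -> value=0 (bin 00); offset now 12 = byte 1 bit 4; 28 bits remain
Read 3: bits[12:24] width=12 -> value=503 (bin 000111110111); offset now 24 = byte 3 bit 0; 16 bits remain
Read 4: bits[24:31] width=7 -> value=99 (bin 1100011); offset now 31 = byte 3 bit 7; 9 bits remain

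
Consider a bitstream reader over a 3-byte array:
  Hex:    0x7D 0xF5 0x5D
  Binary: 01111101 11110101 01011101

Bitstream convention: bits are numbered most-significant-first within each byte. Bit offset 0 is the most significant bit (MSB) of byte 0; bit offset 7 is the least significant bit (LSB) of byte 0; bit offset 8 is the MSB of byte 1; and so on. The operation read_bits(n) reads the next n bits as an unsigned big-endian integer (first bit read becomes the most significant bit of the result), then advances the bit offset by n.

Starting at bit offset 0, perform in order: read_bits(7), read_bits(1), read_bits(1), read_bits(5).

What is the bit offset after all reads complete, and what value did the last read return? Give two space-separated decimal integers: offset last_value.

Read 1: bits[0:7] width=7 -> value=62 (bin 0111110); offset now 7 = byte 0 bit 7; 17 bits remain
Read 2: bits[7:8] width=1 -> value=1 (bin 1); offset now 8 = byte 1 bit 0; 16 bits remain
Read 3: bits[8:9] width=1 -> value=1 (bin 1); offset now 9 = byte 1 bit 1; 15 bits remain
Read 4: bits[9:14] width=5 -> value=29 (bin 11101); offset now 14 = byte 1 bit 6; 10 bits remain

Answer: 14 29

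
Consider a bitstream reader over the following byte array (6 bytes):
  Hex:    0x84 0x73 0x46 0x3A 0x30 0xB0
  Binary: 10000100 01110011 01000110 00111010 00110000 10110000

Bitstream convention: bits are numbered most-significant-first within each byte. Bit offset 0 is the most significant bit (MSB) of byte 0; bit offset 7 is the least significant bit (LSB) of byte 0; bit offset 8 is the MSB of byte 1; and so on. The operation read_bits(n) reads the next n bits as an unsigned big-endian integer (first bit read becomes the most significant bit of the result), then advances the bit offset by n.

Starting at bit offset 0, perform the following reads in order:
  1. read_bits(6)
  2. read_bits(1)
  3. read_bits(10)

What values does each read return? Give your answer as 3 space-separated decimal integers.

Read 1: bits[0:6] width=6 -> value=33 (bin 100001); offset now 6 = byte 0 bit 6; 42 bits remain
Read 2: bits[6:7] width=1 -> value=0 (bin 0); offset now 7 = byte 0 bit 7; 41 bits remain
Read 3: bits[7:17] width=10 -> value=230 (bin 0011100110); offset now 17 = byte 2 bit 1; 31 bits remain

Answer: 33 0 230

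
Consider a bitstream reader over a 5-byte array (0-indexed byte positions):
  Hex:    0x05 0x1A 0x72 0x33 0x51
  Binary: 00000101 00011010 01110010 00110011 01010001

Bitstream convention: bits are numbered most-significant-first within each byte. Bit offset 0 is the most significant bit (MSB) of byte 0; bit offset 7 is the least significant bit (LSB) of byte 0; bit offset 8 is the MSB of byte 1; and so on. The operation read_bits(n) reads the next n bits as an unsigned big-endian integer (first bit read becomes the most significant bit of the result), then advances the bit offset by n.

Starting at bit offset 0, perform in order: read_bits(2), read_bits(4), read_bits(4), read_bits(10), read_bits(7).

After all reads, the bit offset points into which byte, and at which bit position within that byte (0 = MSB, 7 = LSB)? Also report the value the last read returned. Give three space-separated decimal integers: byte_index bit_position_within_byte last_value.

Answer: 3 3 17

Derivation:
Read 1: bits[0:2] width=2 -> value=0 (bin 00); offset now 2 = byte 0 bit 2; 38 bits remain
Read 2: bits[2:6] width=4 -> value=1 (bin 0001); offset now 6 = byte 0 bit 6; 34 bits remain
Read 3: bits[6:10] width=4 -> value=4 (bin 0100); offset now 10 = byte 1 bit 2; 30 bits remain
Read 4: bits[10:20] width=10 -> value=423 (bin 0110100111); offset now 20 = byte 2 bit 4; 20 bits remain
Read 5: bits[20:27] width=7 -> value=17 (bin 0010001); offset now 27 = byte 3 bit 3; 13 bits remain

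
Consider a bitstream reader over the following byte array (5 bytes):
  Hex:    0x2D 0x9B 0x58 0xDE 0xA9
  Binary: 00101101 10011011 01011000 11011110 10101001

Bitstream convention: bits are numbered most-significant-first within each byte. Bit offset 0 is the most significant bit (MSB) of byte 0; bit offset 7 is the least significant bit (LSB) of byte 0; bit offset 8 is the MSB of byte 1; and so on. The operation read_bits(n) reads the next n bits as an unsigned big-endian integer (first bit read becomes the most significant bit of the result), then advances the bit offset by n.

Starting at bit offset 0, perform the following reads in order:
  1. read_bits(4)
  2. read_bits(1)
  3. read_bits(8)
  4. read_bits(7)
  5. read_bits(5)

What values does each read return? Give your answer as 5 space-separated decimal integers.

Answer: 2 1 179 53 17

Derivation:
Read 1: bits[0:4] width=4 -> value=2 (bin 0010); offset now 4 = byte 0 bit 4; 36 bits remain
Read 2: bits[4:5] width=1 -> value=1 (bin 1); offset now 5 = byte 0 bit 5; 35 bits remain
Read 3: bits[5:13] width=8 -> value=179 (bin 10110011); offset now 13 = byte 1 bit 5; 27 bits remain
Read 4: bits[13:20] width=7 -> value=53 (bin 0110101); offset now 20 = byte 2 bit 4; 20 bits remain
Read 5: bits[20:25] width=5 -> value=17 (bin 10001); offset now 25 = byte 3 bit 1; 15 bits remain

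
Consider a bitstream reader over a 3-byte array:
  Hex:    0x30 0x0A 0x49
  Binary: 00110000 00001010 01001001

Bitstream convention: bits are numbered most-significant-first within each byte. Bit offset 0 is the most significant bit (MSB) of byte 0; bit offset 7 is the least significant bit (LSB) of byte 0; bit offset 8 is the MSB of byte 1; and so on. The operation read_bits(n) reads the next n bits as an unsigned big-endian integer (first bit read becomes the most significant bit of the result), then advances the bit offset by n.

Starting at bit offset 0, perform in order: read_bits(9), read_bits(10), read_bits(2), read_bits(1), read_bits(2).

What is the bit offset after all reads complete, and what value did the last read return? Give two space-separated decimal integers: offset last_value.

Read 1: bits[0:9] width=9 -> value=96 (bin 001100000); offset now 9 = byte 1 bit 1; 15 bits remain
Read 2: bits[9:19] width=10 -> value=82 (bin 0001010010); offset now 19 = byte 2 bit 3; 5 bits remain
Read 3: bits[19:21] width=2 -> value=1 (bin 01); offset now 21 = byte 2 bit 5; 3 bits remain
Read 4: bits[21:22] width=1 -> value=0 (bin 0); offset now 22 = byte 2 bit 6; 2 bits remain
Read 5: bits[22:24] width=2 -> value=1 (bin 01); offset now 24 = byte 3 bit 0; 0 bits remain

Answer: 24 1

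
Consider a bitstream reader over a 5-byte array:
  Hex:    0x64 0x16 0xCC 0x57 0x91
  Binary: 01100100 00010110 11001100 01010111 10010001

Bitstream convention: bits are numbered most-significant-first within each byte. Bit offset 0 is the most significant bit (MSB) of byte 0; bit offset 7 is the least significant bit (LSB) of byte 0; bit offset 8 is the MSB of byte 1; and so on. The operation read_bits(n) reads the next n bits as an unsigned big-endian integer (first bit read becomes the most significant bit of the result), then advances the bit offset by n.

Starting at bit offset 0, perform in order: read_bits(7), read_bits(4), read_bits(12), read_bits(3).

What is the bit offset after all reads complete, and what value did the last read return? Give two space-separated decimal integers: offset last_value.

Answer: 26 1

Derivation:
Read 1: bits[0:7] width=7 -> value=50 (bin 0110010); offset now 7 = byte 0 bit 7; 33 bits remain
Read 2: bits[7:11] width=4 -> value=0 (bin 0000); offset now 11 = byte 1 bit 3; 29 bits remain
Read 3: bits[11:23] width=12 -> value=2918 (bin 101101100110); offset now 23 = byte 2 bit 7; 17 bits remain
Read 4: bits[23:26] width=3 -> value=1 (bin 001); offset now 26 = byte 3 bit 2; 14 bits remain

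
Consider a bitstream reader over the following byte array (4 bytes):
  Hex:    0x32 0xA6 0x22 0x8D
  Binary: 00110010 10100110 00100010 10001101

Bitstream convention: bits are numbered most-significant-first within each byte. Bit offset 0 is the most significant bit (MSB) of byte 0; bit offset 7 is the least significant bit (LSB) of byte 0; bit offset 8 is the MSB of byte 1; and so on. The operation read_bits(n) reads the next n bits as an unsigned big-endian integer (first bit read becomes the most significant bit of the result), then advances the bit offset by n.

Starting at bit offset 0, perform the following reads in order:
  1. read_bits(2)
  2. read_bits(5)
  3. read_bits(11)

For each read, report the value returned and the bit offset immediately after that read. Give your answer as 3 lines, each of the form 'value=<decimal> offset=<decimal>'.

Read 1: bits[0:2] width=2 -> value=0 (bin 00); offset now 2 = byte 0 bit 2; 30 bits remain
Read 2: bits[2:7] width=5 -> value=25 (bin 11001); offset now 7 = byte 0 bit 7; 25 bits remain
Read 3: bits[7:18] width=11 -> value=664 (bin 01010011000); offset now 18 = byte 2 bit 2; 14 bits remain

Answer: value=0 offset=2
value=25 offset=7
value=664 offset=18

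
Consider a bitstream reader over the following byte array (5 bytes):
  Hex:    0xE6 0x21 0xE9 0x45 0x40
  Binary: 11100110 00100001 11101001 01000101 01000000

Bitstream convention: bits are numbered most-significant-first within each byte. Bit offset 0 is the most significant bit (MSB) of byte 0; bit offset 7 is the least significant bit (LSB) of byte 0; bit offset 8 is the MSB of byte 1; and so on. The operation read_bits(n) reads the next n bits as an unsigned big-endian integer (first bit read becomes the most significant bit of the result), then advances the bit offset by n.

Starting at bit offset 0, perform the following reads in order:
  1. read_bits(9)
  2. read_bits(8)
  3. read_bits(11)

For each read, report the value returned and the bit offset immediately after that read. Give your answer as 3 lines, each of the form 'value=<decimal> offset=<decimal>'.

Read 1: bits[0:9] width=9 -> value=460 (bin 111001100); offset now 9 = byte 1 bit 1; 31 bits remain
Read 2: bits[9:17] width=8 -> value=67 (bin 01000011); offset now 17 = byte 2 bit 1; 23 bits remain
Read 3: bits[17:28] width=11 -> value=1684 (bin 11010010100); offset now 28 = byte 3 bit 4; 12 bits remain

Answer: value=460 offset=9
value=67 offset=17
value=1684 offset=28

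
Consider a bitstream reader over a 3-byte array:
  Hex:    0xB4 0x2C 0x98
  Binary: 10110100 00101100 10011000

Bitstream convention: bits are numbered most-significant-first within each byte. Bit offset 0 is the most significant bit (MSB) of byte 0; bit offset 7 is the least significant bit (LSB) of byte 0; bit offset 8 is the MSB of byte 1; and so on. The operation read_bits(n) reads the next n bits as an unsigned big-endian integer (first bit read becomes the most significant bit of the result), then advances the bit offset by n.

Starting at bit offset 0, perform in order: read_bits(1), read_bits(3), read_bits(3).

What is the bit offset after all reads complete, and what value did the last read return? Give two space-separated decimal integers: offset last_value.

Answer: 7 2

Derivation:
Read 1: bits[0:1] width=1 -> value=1 (bin 1); offset now 1 = byte 0 bit 1; 23 bits remain
Read 2: bits[1:4] width=3 -> value=3 (bin 011); offset now 4 = byte 0 bit 4; 20 bits remain
Read 3: bits[4:7] width=3 -> value=2 (bin 010); offset now 7 = byte 0 bit 7; 17 bits remain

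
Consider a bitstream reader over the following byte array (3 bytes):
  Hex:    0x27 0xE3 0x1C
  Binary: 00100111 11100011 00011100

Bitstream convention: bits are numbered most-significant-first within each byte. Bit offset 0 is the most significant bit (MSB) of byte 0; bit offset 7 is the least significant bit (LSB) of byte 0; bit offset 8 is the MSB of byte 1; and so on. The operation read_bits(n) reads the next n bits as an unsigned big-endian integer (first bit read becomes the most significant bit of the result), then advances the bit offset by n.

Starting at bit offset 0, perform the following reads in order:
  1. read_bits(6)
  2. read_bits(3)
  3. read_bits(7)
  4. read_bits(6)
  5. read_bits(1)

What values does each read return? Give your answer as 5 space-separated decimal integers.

Answer: 9 7 99 7 0

Derivation:
Read 1: bits[0:6] width=6 -> value=9 (bin 001001); offset now 6 = byte 0 bit 6; 18 bits remain
Read 2: bits[6:9] width=3 -> value=7 (bin 111); offset now 9 = byte 1 bit 1; 15 bits remain
Read 3: bits[9:16] width=7 -> value=99 (bin 1100011); offset now 16 = byte 2 bit 0; 8 bits remain
Read 4: bits[16:22] width=6 -> value=7 (bin 000111); offset now 22 = byte 2 bit 6; 2 bits remain
Read 5: bits[22:23] width=1 -> value=0 (bin 0); offset now 23 = byte 2 bit 7; 1 bits remain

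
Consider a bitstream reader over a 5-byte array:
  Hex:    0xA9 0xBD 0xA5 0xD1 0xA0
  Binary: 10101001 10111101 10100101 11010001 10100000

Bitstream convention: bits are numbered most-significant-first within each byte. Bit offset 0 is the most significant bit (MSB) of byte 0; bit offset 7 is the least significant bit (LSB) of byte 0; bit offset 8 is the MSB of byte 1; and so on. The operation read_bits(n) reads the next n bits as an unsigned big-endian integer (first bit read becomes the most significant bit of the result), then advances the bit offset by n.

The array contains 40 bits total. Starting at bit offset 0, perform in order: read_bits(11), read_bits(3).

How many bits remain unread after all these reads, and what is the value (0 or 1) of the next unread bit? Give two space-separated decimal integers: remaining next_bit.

Answer: 26 0

Derivation:
Read 1: bits[0:11] width=11 -> value=1357 (bin 10101001101); offset now 11 = byte 1 bit 3; 29 bits remain
Read 2: bits[11:14] width=3 -> value=7 (bin 111); offset now 14 = byte 1 bit 6; 26 bits remain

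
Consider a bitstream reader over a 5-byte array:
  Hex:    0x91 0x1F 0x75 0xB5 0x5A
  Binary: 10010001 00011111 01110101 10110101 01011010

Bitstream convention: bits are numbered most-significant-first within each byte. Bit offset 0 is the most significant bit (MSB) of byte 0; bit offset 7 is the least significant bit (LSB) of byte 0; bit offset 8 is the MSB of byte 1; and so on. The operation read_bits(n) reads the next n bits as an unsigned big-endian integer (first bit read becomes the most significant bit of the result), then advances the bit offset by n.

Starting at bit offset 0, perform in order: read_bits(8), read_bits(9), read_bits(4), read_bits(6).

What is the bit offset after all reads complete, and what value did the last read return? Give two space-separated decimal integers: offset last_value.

Answer: 27 45

Derivation:
Read 1: bits[0:8] width=8 -> value=145 (bin 10010001); offset now 8 = byte 1 bit 0; 32 bits remain
Read 2: bits[8:17] width=9 -> value=62 (bin 000111110); offset now 17 = byte 2 bit 1; 23 bits remain
Read 3: bits[17:21] width=4 -> value=14 (bin 1110); offset now 21 = byte 2 bit 5; 19 bits remain
Read 4: bits[21:27] width=6 -> value=45 (bin 101101); offset now 27 = byte 3 bit 3; 13 bits remain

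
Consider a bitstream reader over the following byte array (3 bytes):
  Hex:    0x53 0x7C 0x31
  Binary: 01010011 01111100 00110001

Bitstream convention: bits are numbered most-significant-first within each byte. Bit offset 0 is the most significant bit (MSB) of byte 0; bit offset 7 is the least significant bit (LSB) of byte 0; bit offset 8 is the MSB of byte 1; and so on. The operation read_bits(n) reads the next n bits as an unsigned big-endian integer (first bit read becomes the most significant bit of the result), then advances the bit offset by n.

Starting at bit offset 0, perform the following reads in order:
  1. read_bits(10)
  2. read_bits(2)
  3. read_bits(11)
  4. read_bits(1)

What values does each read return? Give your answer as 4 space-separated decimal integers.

Read 1: bits[0:10] width=10 -> value=333 (bin 0101001101); offset now 10 = byte 1 bit 2; 14 bits remain
Read 2: bits[10:12] width=2 -> value=3 (bin 11); offset now 12 = byte 1 bit 4; 12 bits remain
Read 3: bits[12:23] width=11 -> value=1560 (bin 11000011000); offset now 23 = byte 2 bit 7; 1 bits remain
Read 4: bits[23:24] width=1 -> value=1 (bin 1); offset now 24 = byte 3 bit 0; 0 bits remain

Answer: 333 3 1560 1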